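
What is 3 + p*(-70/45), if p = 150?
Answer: -691/3 ≈ -230.33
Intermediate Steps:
3 + p*(-70/45) = 3 + 150*(-70/45) = 3 + 150*(-70*1/45) = 3 + 150*(-14/9) = 3 - 700/3 = -691/3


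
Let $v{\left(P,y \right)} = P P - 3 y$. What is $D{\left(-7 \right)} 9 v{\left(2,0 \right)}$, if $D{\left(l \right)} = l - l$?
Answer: $0$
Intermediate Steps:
$D{\left(l \right)} = 0$
$v{\left(P,y \right)} = P^{2} - 3 y$
$D{\left(-7 \right)} 9 v{\left(2,0 \right)} = 0 \cdot 9 \left(2^{2} - 0\right) = 0 \left(4 + 0\right) = 0 \cdot 4 = 0$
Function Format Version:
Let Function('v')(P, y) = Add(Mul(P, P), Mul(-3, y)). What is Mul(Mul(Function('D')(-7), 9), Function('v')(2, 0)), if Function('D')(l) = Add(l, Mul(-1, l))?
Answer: 0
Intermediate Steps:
Function('D')(l) = 0
Function('v')(P, y) = Add(Pow(P, 2), Mul(-3, y))
Mul(Mul(Function('D')(-7), 9), Function('v')(2, 0)) = Mul(Mul(0, 9), Add(Pow(2, 2), Mul(-3, 0))) = Mul(0, Add(4, 0)) = Mul(0, 4) = 0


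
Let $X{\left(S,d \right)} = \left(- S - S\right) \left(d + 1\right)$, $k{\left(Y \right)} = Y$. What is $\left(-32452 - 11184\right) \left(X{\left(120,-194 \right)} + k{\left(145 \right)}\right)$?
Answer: $-2027546740$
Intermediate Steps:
$X{\left(S,d \right)} = - 2 S \left(1 + d\right)$
$\left(-32452 - 11184\right) \left(X{\left(120,-194 \right)} + k{\left(145 \right)}\right) = \left(-32452 - 11184\right) \left(\left(-2\right) 120 \left(1 - 194\right) + 145\right) = - 43636 \left(\left(-2\right) 120 \left(-193\right) + 145\right) = - 43636 \left(46320 + 145\right) = \left(-43636\right) 46465 = -2027546740$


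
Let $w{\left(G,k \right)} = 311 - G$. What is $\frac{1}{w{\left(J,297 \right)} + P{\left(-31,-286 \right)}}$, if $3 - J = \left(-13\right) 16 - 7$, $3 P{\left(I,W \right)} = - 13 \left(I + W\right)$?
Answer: $\frac{3}{4400} \approx 0.00068182$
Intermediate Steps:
$P{\left(I,W \right)} = - \frac{13 I}{3} - \frac{13 W}{3}$ ($P{\left(I,W \right)} = \frac{\left(-13\right) \left(I + W\right)}{3} = \frac{- 13 I - 13 W}{3} = - \frac{13 I}{3} - \frac{13 W}{3}$)
$J = 218$ ($J = 3 - \left(\left(-13\right) 16 - 7\right) = 3 - \left(-208 - 7\right) = 3 - -215 = 3 + 215 = 218$)
$\frac{1}{w{\left(J,297 \right)} + P{\left(-31,-286 \right)}} = \frac{1}{\left(311 - 218\right) - - \frac{4121}{3}} = \frac{1}{\left(311 - 218\right) + \left(\frac{403}{3} + \frac{3718}{3}\right)} = \frac{1}{93 + \frac{4121}{3}} = \frac{1}{\frac{4400}{3}} = \frac{3}{4400}$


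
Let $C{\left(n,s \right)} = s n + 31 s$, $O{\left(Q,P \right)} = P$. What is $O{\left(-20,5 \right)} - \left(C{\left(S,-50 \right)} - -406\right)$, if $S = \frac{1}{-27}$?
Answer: $\frac{30973}{27} \approx 1147.1$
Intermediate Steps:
$S = - \frac{1}{27} \approx -0.037037$
$C{\left(n,s \right)} = 31 s + n s$ ($C{\left(n,s \right)} = n s + 31 s = 31 s + n s$)
$O{\left(-20,5 \right)} - \left(C{\left(S,-50 \right)} - -406\right) = 5 - \left(- 50 \left(31 - \frac{1}{27}\right) - -406\right) = 5 - \left(\left(-50\right) \frac{836}{27} + 406\right) = 5 - \left(- \frac{41800}{27} + 406\right) = 5 - - \frac{30838}{27} = 5 + \frac{30838}{27} = \frac{30973}{27}$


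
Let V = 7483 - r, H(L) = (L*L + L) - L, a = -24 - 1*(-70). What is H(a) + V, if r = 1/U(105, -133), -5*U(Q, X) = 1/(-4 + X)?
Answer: 8914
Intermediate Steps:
U(Q, X) = -1/(5*(-4 + X))
a = 46 (a = -24 + 70 = 46)
H(L) = L**2 (H(L) = (L**2 + L) - L = (L + L**2) - L = L**2)
r = 685 (r = 1/(-1/(-20 + 5*(-133))) = 1/(-1/(-20 - 665)) = 1/(-1/(-685)) = 1/(-1*(-1/685)) = 1/(1/685) = 685)
V = 6798 (V = 7483 - 1*685 = 7483 - 685 = 6798)
H(a) + V = 46**2 + 6798 = 2116 + 6798 = 8914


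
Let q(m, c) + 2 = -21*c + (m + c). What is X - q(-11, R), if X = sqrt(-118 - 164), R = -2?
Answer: -27 + I*sqrt(282) ≈ -27.0 + 16.793*I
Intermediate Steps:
X = I*sqrt(282) (X = sqrt(-282) = I*sqrt(282) ≈ 16.793*I)
q(m, c) = -2 + m - 20*c (q(m, c) = -2 + (-21*c + (m + c)) = -2 + (-21*c + (c + m)) = -2 + (m - 20*c) = -2 + m - 20*c)
X - q(-11, R) = I*sqrt(282) - (-2 - 11 - 20*(-2)) = I*sqrt(282) - (-2 - 11 + 40) = I*sqrt(282) - 1*27 = I*sqrt(282) - 27 = -27 + I*sqrt(282)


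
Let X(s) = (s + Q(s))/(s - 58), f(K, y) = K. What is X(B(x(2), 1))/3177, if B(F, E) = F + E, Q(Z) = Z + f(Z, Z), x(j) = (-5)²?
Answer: -13/16944 ≈ -0.00076723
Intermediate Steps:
x(j) = 25
Q(Z) = 2*Z (Q(Z) = Z + Z = 2*Z)
B(F, E) = E + F
X(s) = 3*s/(-58 + s) (X(s) = (s + 2*s)/(s - 58) = (3*s)/(-58 + s) = 3*s/(-58 + s))
X(B(x(2), 1))/3177 = (3*(1 + 25)/(-58 + (1 + 25)))/3177 = (3*26/(-58 + 26))*(1/3177) = (3*26/(-32))*(1/3177) = (3*26*(-1/32))*(1/3177) = -39/16*1/3177 = -13/16944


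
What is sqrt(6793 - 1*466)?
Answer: 3*sqrt(703) ≈ 79.542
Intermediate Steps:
sqrt(6793 - 1*466) = sqrt(6793 - 466) = sqrt(6327) = 3*sqrt(703)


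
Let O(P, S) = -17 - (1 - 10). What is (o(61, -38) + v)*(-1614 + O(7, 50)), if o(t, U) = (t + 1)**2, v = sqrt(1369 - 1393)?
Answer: -6234968 - 3244*I*sqrt(6) ≈ -6.235e+6 - 7946.1*I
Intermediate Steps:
v = 2*I*sqrt(6) (v = sqrt(-24) = 2*I*sqrt(6) ≈ 4.899*I)
o(t, U) = (1 + t)**2
O(P, S) = -8 (O(P, S) = -17 - 1*(-9) = -17 + 9 = -8)
(o(61, -38) + v)*(-1614 + O(7, 50)) = ((1 + 61)**2 + 2*I*sqrt(6))*(-1614 - 8) = (62**2 + 2*I*sqrt(6))*(-1622) = (3844 + 2*I*sqrt(6))*(-1622) = -6234968 - 3244*I*sqrt(6)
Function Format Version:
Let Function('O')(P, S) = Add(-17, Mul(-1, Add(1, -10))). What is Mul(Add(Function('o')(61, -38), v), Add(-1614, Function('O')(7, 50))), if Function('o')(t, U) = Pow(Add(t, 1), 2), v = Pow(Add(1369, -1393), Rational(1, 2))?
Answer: Add(-6234968, Mul(-3244, I, Pow(6, Rational(1, 2)))) ≈ Add(-6.2350e+6, Mul(-7946.1, I))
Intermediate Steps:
v = Mul(2, I, Pow(6, Rational(1, 2))) (v = Pow(-24, Rational(1, 2)) = Mul(2, I, Pow(6, Rational(1, 2))) ≈ Mul(4.8990, I))
Function('o')(t, U) = Pow(Add(1, t), 2)
Function('O')(P, S) = -8 (Function('O')(P, S) = Add(-17, Mul(-1, -9)) = Add(-17, 9) = -8)
Mul(Add(Function('o')(61, -38), v), Add(-1614, Function('O')(7, 50))) = Mul(Add(Pow(Add(1, 61), 2), Mul(2, I, Pow(6, Rational(1, 2)))), Add(-1614, -8)) = Mul(Add(Pow(62, 2), Mul(2, I, Pow(6, Rational(1, 2)))), -1622) = Mul(Add(3844, Mul(2, I, Pow(6, Rational(1, 2)))), -1622) = Add(-6234968, Mul(-3244, I, Pow(6, Rational(1, 2))))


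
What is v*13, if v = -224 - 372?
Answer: -7748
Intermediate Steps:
v = -596
v*13 = -596*13 = -7748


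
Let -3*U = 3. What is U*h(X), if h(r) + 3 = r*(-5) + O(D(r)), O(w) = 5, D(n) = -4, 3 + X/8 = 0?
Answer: -122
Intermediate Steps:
X = -24 (X = -24 + 8*0 = -24 + 0 = -24)
h(r) = 2 - 5*r (h(r) = -3 + (r*(-5) + 5) = -3 + (-5*r + 5) = -3 + (5 - 5*r) = 2 - 5*r)
U = -1 (U = -1/3*3 = -1)
U*h(X) = -(2 - 5*(-24)) = -(2 + 120) = -1*122 = -122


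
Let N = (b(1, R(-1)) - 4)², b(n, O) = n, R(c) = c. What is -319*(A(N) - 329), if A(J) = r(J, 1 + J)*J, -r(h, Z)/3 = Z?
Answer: 191081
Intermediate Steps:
r(h, Z) = -3*Z
N = 9 (N = (1 - 4)² = (-3)² = 9)
A(J) = J*(-3 - 3*J) (A(J) = (-3*(1 + J))*J = (-3 - 3*J)*J = J*(-3 - 3*J))
-319*(A(N) - 329) = -319*(3*9*(-1 - 1*9) - 329) = -319*(3*9*(-1 - 9) - 329) = -319*(3*9*(-10) - 329) = -319*(-270 - 329) = -319*(-599) = 191081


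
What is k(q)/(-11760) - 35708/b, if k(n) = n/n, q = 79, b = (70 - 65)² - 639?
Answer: 209962733/3610320 ≈ 58.156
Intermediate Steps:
b = -614 (b = 5² - 639 = 25 - 639 = -614)
k(n) = 1
k(q)/(-11760) - 35708/b = 1/(-11760) - 35708/(-614) = 1*(-1/11760) - 35708*(-1/614) = -1/11760 + 17854/307 = 209962733/3610320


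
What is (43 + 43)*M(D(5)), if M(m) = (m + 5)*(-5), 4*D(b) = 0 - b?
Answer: -3225/2 ≈ -1612.5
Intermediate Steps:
D(b) = -b/4 (D(b) = (0 - b)/4 = (-b)/4 = -b/4)
M(m) = -25 - 5*m (M(m) = (5 + m)*(-5) = -25 - 5*m)
(43 + 43)*M(D(5)) = (43 + 43)*(-25 - (-5)*5/4) = 86*(-25 - 5*(-5/4)) = 86*(-25 + 25/4) = 86*(-75/4) = -3225/2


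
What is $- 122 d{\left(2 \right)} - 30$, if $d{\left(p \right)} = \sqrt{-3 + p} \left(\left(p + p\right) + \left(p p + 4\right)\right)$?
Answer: $-30 - 1464 i \approx -30.0 - 1464.0 i$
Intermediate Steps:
$d{\left(p \right)} = \sqrt{-3 + p} \left(4 + p^{2} + 2 p\right)$ ($d{\left(p \right)} = \sqrt{-3 + p} \left(2 p + \left(p^{2} + 4\right)\right) = \sqrt{-3 + p} \left(2 p + \left(4 + p^{2}\right)\right) = \sqrt{-3 + p} \left(4 + p^{2} + 2 p\right)$)
$- 122 d{\left(2 \right)} - 30 = - 122 \sqrt{-3 + 2} \left(4 + 2^{2} + 2 \cdot 2\right) - 30 = - 122 \sqrt{-1} \left(4 + 4 + 4\right) - 30 = - 122 i 12 - 30 = - 122 \cdot 12 i - 30 = - 1464 i - 30 = -30 - 1464 i$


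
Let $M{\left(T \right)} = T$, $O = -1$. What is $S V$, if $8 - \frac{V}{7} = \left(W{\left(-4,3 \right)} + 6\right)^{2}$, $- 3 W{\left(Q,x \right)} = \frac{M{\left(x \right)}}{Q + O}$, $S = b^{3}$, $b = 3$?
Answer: $- \frac{143829}{25} \approx -5753.2$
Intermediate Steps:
$S = 27$ ($S = 3^{3} = 27$)
$W{\left(Q,x \right)} = - \frac{x}{3 \left(-1 + Q\right)}$ ($W{\left(Q,x \right)} = - \frac{x \frac{1}{Q - 1}}{3} = - \frac{x \frac{1}{-1 + Q}}{3} = - \frac{x}{3 \left(-1 + Q\right)}$)
$V = - \frac{5327}{25}$ ($V = 56 - 7 \left(\left(-1\right) 3 \frac{1}{-3 + 3 \left(-4\right)} + 6\right)^{2} = 56 - 7 \left(\left(-1\right) 3 \frac{1}{-3 - 12} + 6\right)^{2} = 56 - 7 \left(\left(-1\right) 3 \frac{1}{-15} + 6\right)^{2} = 56 - 7 \left(\left(-1\right) 3 \left(- \frac{1}{15}\right) + 6\right)^{2} = 56 - 7 \left(\frac{1}{5} + 6\right)^{2} = 56 - 7 \left(\frac{31}{5}\right)^{2} = 56 - \frac{6727}{25} = - \frac{5327}{25} \approx -213.08$)
$S V = 27 \left(- \frac{5327}{25}\right) = - \frac{143829}{25}$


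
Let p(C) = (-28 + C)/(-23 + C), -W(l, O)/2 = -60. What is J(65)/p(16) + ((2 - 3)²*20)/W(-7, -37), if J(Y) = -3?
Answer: -19/12 ≈ -1.5833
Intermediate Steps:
W(l, O) = 120 (W(l, O) = -2*(-60) = 120)
p(C) = (-28 + C)/(-23 + C)
J(65)/p(16) + ((2 - 3)²*20)/W(-7, -37) = -3*(-23 + 16)/(-28 + 16) + ((2 - 3)²*20)/120 = -3/(-12/(-7)) + ((-1)²*20)*(1/120) = -3/((-⅐*(-12))) + (1*20)*(1/120) = -3/12/7 + 20*(1/120) = -3*7/12 + ⅙ = -7/4 + ⅙ = -19/12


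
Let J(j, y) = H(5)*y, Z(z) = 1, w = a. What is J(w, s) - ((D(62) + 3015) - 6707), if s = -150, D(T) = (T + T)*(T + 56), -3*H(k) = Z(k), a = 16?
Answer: -10890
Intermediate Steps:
w = 16
H(k) = -⅓ (H(k) = -⅓*1 = -⅓)
D(T) = 2*T*(56 + T) (D(T) = (2*T)*(56 + T) = 2*T*(56 + T))
J(j, y) = -y/3
J(w, s) - ((D(62) + 3015) - 6707) = -⅓*(-150) - ((2*62*(56 + 62) + 3015) - 6707) = 50 - ((2*62*118 + 3015) - 6707) = 50 - ((14632 + 3015) - 6707) = 50 - (17647 - 6707) = 50 - 1*10940 = 50 - 10940 = -10890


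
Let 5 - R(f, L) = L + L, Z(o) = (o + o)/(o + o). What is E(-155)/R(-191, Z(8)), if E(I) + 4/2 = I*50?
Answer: -2584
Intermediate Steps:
E(I) = -2 + 50*I (E(I) = -2 + I*50 = -2 + 50*I)
Z(o) = 1 (Z(o) = (2*o)/((2*o)) = (2*o)*(1/(2*o)) = 1)
R(f, L) = 5 - 2*L (R(f, L) = 5 - (L + L) = 5 - 2*L)
E(-155)/R(-191, Z(8)) = (-2 + 50*(-155))/(5 - 2*1) = (-2 - 7750)/(5 - 2) = -7752/3 = -7752*⅓ = -2584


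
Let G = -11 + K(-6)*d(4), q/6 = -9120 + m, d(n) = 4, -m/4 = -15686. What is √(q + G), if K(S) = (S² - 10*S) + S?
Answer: √322093 ≈ 567.53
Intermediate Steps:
m = 62744 (m = -4*(-15686) = 62744)
q = 321744 (q = 6*(-9120 + 62744) = 6*53624 = 321744)
K(S) = S² - 9*S
G = 349 (G = -11 - 6*(-9 - 6)*4 = -11 - 6*(-15)*4 = -11 + 90*4 = -11 + 360 = 349)
√(q + G) = √(321744 + 349) = √322093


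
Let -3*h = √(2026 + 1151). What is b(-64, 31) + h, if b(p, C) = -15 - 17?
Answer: -32 - √353 ≈ -50.788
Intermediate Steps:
h = -√353 (h = -√(2026 + 1151)/3 = -√353 ≈ -18.788)
b(p, C) = -32
b(-64, 31) + h = -32 - √353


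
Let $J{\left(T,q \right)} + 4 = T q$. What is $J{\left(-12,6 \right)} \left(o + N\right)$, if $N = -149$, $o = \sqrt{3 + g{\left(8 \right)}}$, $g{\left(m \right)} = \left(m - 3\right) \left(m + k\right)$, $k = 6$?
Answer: $11324 - 76 \sqrt{73} \approx 10675.0$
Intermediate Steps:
$g{\left(m \right)} = \left(-3 + m\right) \left(6 + m\right)$ ($g{\left(m \right)} = \left(m - 3\right) \left(m + 6\right) = \left(-3 + m\right) \left(6 + m\right)$)
$o = \sqrt{73}$ ($o = \sqrt{3 + \left(-18 + 8^{2} + 3 \cdot 8\right)} = \sqrt{3 + \left(-18 + 64 + 24\right)} = \sqrt{3 + 70} = \sqrt{73} \approx 8.544$)
$J{\left(T,q \right)} = -4 + T q$
$J{\left(-12,6 \right)} \left(o + N\right) = \left(-4 - 72\right) \left(\sqrt{73} - 149\right) = \left(-4 - 72\right) \left(-149 + \sqrt{73}\right) = - 76 \left(-149 + \sqrt{73}\right) = 11324 - 76 \sqrt{73}$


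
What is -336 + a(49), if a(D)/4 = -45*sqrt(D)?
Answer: -1596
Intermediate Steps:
a(D) = -180*sqrt(D) (a(D) = 4*(-45*sqrt(D)) = -180*sqrt(D))
-336 + a(49) = -336 - 180*sqrt(49) = -336 - 180*7 = -336 - 1260 = -1596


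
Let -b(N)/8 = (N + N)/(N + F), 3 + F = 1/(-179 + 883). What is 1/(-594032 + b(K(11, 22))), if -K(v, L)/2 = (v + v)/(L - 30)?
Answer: -1761/1046152304 ≈ -1.6833e-6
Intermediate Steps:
F = -2111/704 (F = -3 + 1/(-179 + 883) = -3 + 1/704 = -2111/704 ≈ -2.9986)
K(v, L) = -4*v/(-30 + L) (K(v, L) = -2*(v + v)/(L - 30) = -2*2*v/(-30 + L) = -4*v/(-30 + L))
b(N) = -16*N/(-2111/704 + N) (b(N) = -8*(N + N)/(N - 2111/704) = -8*2*N/(-2111/704 + N) = -16*N/(-2111/704 + N))
1/(-594032 + b(K(11, 22))) = 1/(-594032 - 11264*(-4*11/(-30 + 22))/(-2111 + 704*(-4*11/(-30 + 22)))) = 1/(-594032 - 11264*(-4*11/(-8))/(-2111 + 704*(-4*11/(-8)))) = 1/(-594032 - 11264*(-4*11*(-⅛))/(-2111 + 704*(-4*11*(-⅛)))) = 1/(-594032 - 11264*11/2/(-2111 + 704*(11/2))) = 1/(-594032 - 11264*11/2/(-2111 + 3872)) = 1/(-594032 - 11264*11/2/1761) = 1/(-594032 - 11264*11/2*1/1761) = 1/(-594032 - 61952/1761) = 1/(-1046152304/1761) = -1761/1046152304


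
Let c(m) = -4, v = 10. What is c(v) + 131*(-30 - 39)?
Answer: -9043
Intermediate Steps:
c(v) + 131*(-30 - 39) = -4 + 131*(-30 - 39) = -4 + 131*(-69) = -4 - 9039 = -9043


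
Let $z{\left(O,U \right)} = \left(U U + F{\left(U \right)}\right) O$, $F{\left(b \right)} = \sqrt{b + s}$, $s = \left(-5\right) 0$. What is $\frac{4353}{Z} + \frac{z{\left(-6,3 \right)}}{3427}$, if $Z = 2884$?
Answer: $\frac{14761995}{9883468} - \frac{6 \sqrt{3}}{3427} \approx 1.4906$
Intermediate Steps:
$s = 0$
$F{\left(b \right)} = \sqrt{b}$ ($F{\left(b \right)} = \sqrt{b + 0} = \sqrt{b}$)
$z{\left(O,U \right)} = O \left(\sqrt{U} + U^{2}\right)$ ($z{\left(O,U \right)} = \left(U U + \sqrt{U}\right) O = \left(U^{2} + \sqrt{U}\right) O = \left(\sqrt{U} + U^{2}\right) O = O \left(\sqrt{U} + U^{2}\right)$)
$\frac{4353}{Z} + \frac{z{\left(-6,3 \right)}}{3427} = \frac{4353}{2884} + \frac{\left(-6\right) \left(\sqrt{3} + 3^{2}\right)}{3427} = 4353 \cdot \frac{1}{2884} + - 6 \left(\sqrt{3} + 9\right) \frac{1}{3427} = \frac{4353}{2884} + - 6 \left(9 + \sqrt{3}\right) \frac{1}{3427} = \frac{4353}{2884} + \left(-54 - 6 \sqrt{3}\right) \frac{1}{3427} = \frac{4353}{2884} - \left(\frac{54}{3427} + \frac{6 \sqrt{3}}{3427}\right) = \frac{14761995}{9883468} - \frac{6 \sqrt{3}}{3427}$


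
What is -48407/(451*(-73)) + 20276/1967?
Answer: 762763317/64759541 ≈ 11.778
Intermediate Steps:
-48407/(451*(-73)) + 20276/1967 = -48407/(-32923) + 20276*(1/1967) = -48407*(-1/32923) + 20276/1967 = 48407/32923 + 20276/1967 = 762763317/64759541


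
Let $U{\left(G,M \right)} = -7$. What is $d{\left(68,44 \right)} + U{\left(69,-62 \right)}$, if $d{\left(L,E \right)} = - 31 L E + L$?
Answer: $-92691$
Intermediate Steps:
$d{\left(L,E \right)} = L - 31 E L$ ($d{\left(L,E \right)} = - 31 E L + L = L - 31 E L$)
$d{\left(68,44 \right)} + U{\left(69,-62 \right)} = 68 \left(1 - 1364\right) - 7 = 68 \left(-1363\right) - 7 = -92684 - 7 = -92691$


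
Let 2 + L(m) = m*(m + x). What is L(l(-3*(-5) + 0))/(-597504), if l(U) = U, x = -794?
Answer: 11687/597504 ≈ 0.019560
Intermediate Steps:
L(m) = -2 + m*(-794 + m) (L(m) = -2 + m*(m - 794) = -2 + m*(-794 + m))
L(l(-3*(-5) + 0))/(-597504) = (-2 + (-3*(-5) + 0)² - 794*(-3*(-5) + 0))/(-597504) = (-2 + (15 + 0)² - 794*(15 + 0))*(-1/597504) = (-2 + 15² - 794*15)*(-1/597504) = (-2 + 225 - 11910)*(-1/597504) = -11687*(-1/597504) = 11687/597504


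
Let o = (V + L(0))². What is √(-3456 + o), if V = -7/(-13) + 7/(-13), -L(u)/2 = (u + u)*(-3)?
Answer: 24*I*√6 ≈ 58.788*I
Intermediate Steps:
L(u) = 12*u (L(u) = -2*(u + u)*(-3) = -2*2*u*(-3) = -(-12)*u = 12*u)
V = 0 (V = -7*(-1/13) + 7*(-1/13) = 7/13 - 7/13 = 0)
o = 0 (o = (0 + 12*0)² = (0 + 0)² = 0² = 0)
√(-3456 + o) = √(-3456 + 0) = √(-3456) = 24*I*√6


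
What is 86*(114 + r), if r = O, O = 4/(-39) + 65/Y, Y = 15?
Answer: 132182/13 ≈ 10168.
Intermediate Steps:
O = 55/13 (O = 4/(-39) + 65/15 = 4*(-1/39) + 65*(1/15) = -4/39 + 13/3 = 55/13 ≈ 4.2308)
r = 55/13 ≈ 4.2308
86*(114 + r) = 86*(114 + 55/13) = 86*(1537/13) = 132182/13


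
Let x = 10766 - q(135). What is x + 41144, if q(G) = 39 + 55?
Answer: 51816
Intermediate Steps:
q(G) = 94
x = 10672 (x = 10766 - 1*94 = 10766 - 94 = 10672)
x + 41144 = 10672 + 41144 = 51816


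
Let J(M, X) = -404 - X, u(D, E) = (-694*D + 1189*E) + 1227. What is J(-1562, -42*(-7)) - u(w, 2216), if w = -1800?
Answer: -3885949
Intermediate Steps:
u(D, E) = 1227 - 694*D + 1189*E
J(-1562, -42*(-7)) - u(w, 2216) = (-404 - (-42)*(-7)) - (1227 - 694*(-1800) + 1189*2216) = (-404 - 1*294) - (1227 + 1249200 + 2634824) = (-404 - 294) - 1*3885251 = -698 - 3885251 = -3885949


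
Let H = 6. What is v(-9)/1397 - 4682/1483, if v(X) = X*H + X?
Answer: -6634183/2071751 ≈ -3.2022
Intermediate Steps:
v(X) = 7*X (v(X) = X*6 + X = 6*X + X = 7*X)
v(-9)/1397 - 4682/1483 = (7*(-9))/1397 - 4682/1483 = -63*1/1397 - 4682*1/1483 = -63/1397 - 4682/1483 = -6634183/2071751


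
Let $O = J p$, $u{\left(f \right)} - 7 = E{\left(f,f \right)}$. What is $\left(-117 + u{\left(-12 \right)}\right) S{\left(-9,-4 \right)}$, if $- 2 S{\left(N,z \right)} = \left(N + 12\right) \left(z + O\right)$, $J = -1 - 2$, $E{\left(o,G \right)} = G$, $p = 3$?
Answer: $-2379$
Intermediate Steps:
$J = -3$ ($J = -1 - 2 = -3$)
$u{\left(f \right)} = 7 + f$
$O = -9$ ($O = \left(-3\right) 3 = -9$)
$S{\left(N,z \right)} = - \frac{\left(-9 + z\right) \left(12 + N\right)}{2}$ ($S{\left(N,z \right)} = - \frac{\left(N + 12\right) \left(z - 9\right)}{2} = - \frac{\left(12 + N\right) \left(-9 + z\right)}{2} = - \frac{\left(-9 + z\right) \left(12 + N\right)}{2}$)
$\left(-117 + u{\left(-12 \right)}\right) S{\left(-9,-4 \right)} = \left(-117 + \left(7 - 12\right)\right) \left(54 - -24 + \frac{9}{2} \left(-9\right) - \left(- \frac{9}{2}\right) \left(-4\right)\right) = \left(-117 - 5\right) \left(54 + 24 - \frac{81}{2} - 18\right) = \left(-122\right) \frac{39}{2} = -2379$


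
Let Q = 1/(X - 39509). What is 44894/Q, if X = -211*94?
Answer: -2664144642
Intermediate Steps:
X = -19834
Q = -1/59343 (Q = 1/(-19834 - 39509) = 1/(-59343) = -1/59343 ≈ -1.6851e-5)
44894/Q = 44894/(-1/59343) = 44894*(-59343) = -2664144642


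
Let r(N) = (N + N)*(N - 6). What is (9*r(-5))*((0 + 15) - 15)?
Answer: 0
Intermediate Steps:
r(N) = 2*N*(-6 + N) (r(N) = (2*N)*(-6 + N) = 2*N*(-6 + N))
(9*r(-5))*((0 + 15) - 15) = (9*(2*(-5)*(-6 - 5)))*((0 + 15) - 15) = (9*(2*(-5)*(-11)))*(15 - 15) = (9*110)*0 = 990*0 = 0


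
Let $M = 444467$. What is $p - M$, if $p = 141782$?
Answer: $-302685$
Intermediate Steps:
$p - M = 141782 - 444467 = -302685$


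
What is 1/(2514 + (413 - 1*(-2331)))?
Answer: 1/5258 ≈ 0.00019019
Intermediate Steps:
1/(2514 + (413 - 1*(-2331))) = 1/(2514 + (413 + 2331)) = 1/(2514 + 2744) = 1/5258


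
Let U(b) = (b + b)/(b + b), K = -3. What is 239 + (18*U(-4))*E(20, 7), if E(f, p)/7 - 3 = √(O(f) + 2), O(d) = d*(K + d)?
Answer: 617 + 378*√38 ≈ 2947.1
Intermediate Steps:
O(d) = d*(-3 + d)
U(b) = 1 (U(b) = (2*b)/((2*b)) = (2*b)*(1/(2*b)) = 1)
E(f, p) = 21 + 7*√(2 + f*(-3 + f)) (E(f, p) = 21 + 7*√(f*(-3 + f) + 2) = 21 + 7*√(2 + f*(-3 + f)))
239 + (18*U(-4))*E(20, 7) = 239 + (18*1)*(21 + 7*√(2 + 20*(-3 + 20))) = 239 + 18*(21 + 7*√(2 + 20*17)) = 239 + 18*(21 + 7*√(2 + 340)) = 239 + 18*(21 + 7*√342) = 239 + 18*(21 + 7*(3*√38)) = 239 + 18*(21 + 21*√38) = 239 + (378 + 378*√38) = 617 + 378*√38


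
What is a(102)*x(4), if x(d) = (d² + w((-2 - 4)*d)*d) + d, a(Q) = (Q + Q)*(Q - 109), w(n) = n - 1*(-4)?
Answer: 85680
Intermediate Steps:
w(n) = 4 + n (w(n) = n + 4 = 4 + n)
a(Q) = 2*Q*(-109 + Q) (a(Q) = (2*Q)*(-109 + Q) = 2*Q*(-109 + Q))
x(d) = d + d² + d*(4 - 6*d) (x(d) = (d² + (4 + (-2 - 4)*d)*d) + d = (d² + (4 - 6*d)*d) + d = (d² + d*(4 - 6*d)) + d = d + d² + d*(4 - 6*d))
a(102)*x(4) = (2*102*(-109 + 102))*(5*4*(1 - 1*4)) = (2*102*(-7))*(5*4*(1 - 4)) = -7140*4*(-3) = -1428*(-60) = 85680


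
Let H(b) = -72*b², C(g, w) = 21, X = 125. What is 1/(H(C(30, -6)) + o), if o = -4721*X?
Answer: -1/621877 ≈ -1.6080e-6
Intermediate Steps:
o = -590125 (o = -4721*125 = -590125)
1/(H(C(30, -6)) + o) = 1/(-72*21² - 590125) = 1/(-72*441 - 590125) = 1/(-31752 - 590125) = 1/(-621877) = -1/621877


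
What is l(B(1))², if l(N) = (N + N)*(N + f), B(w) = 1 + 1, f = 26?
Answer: 12544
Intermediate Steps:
B(w) = 2
l(N) = 2*N*(26 + N) (l(N) = (N + N)*(N + 26) = (2*N)*(26 + N) = 2*N*(26 + N))
l(B(1))² = (2*2*(26 + 2))² = (2*2*28)² = 112² = 12544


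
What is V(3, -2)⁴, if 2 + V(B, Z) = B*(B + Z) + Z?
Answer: 1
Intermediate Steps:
V(B, Z) = -2 + Z + B*(B + Z) (V(B, Z) = -2 + (B*(B + Z) + Z) = -2 + (Z + B*(B + Z)) = -2 + Z + B*(B + Z))
V(3, -2)⁴ = (-2 - 2 + 3² + 3*(-2))⁴ = (-2 - 2 + 9 - 6)⁴ = (-1)⁴ = 1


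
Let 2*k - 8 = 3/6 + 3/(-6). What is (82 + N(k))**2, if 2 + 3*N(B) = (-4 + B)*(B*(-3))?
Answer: 59536/9 ≈ 6615.1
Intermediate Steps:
k = 4 (k = 4 + (3/6 + 3/(-6))/2 = 4 + (3*(1/6) + 3*(-1/6))/2 = 4 + (1/2 - 1/2)/2 = 4 + (1/2)*0 = 4 + 0 = 4)
N(B) = -2/3 - B*(-4 + B) (N(B) = -2/3 + ((-4 + B)*(B*(-3)))/3 = -2/3 + ((-4 + B)*(-3*B))/3 = -2/3 + (-3*B*(-4 + B))/3 = -2/3 - B*(-4 + B))
(82 + N(k))**2 = (82 + (-2/3 - 1*4**2 + 4*4))**2 = (82 + (-2/3 - 1*16 + 16))**2 = (82 + (-2/3 - 16 + 16))**2 = (82 - 2/3)**2 = (244/3)**2 = 59536/9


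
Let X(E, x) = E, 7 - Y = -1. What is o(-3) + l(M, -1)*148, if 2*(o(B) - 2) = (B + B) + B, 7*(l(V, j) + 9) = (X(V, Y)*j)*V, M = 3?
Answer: -21347/14 ≈ -1524.8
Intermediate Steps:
Y = 8 (Y = 7 - 1*(-1) = 7 + 1 = 8)
l(V, j) = -9 + j*V²/7 (l(V, j) = -9 + ((V*j)*V)/7 = -9 + (j*V²)/7 = -9 + j*V²/7)
o(B) = 2 + 3*B/2 (o(B) = 2 + ((B + B) + B)/2 = 2 + (2*B + B)/2 = 2 + (3*B)/2 = 2 + 3*B/2)
o(-3) + l(M, -1)*148 = (2 + (3/2)*(-3)) + (-9 + (⅐)*(-1)*3²)*148 = (2 - 9/2) + (-9 + (⅐)*(-1)*9)*148 = -5/2 + (-9 - 9/7)*148 = -5/2 - 72/7*148 = -5/2 - 10656/7 = -21347/14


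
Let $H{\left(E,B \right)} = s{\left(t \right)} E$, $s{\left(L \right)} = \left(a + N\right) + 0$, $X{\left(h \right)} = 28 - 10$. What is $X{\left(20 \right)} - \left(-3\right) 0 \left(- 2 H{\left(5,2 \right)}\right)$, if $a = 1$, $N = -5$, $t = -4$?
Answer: $18$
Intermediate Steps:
$X{\left(h \right)} = 18$ ($X{\left(h \right)} = 28 - 10 = 18$)
$s{\left(L \right)} = -4$ ($s{\left(L \right)} = \left(1 - 5\right) + 0 = -4 + 0 = -4$)
$H{\left(E,B \right)} = - 4 E$
$X{\left(20 \right)} - \left(-3\right) 0 \left(- 2 H{\left(5,2 \right)}\right) = 18 - \left(-3\right) 0 \left(- 2 \left(\left(-4\right) 5\right)\right) = 18 - 0 \left(\left(-2\right) \left(-20\right)\right) = 18 - 0 \cdot 40 = 18 - 0 = 18 + 0 = 18$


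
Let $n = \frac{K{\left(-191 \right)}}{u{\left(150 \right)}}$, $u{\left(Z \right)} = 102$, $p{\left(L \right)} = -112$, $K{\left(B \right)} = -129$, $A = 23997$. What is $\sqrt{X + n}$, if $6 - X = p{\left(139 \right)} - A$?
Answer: $\frac{\sqrt{27875478}}{34} \approx 155.29$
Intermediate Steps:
$X = 24115$ ($X = 6 - \left(-112 - 23997\right) = 6 - -24109 = 6 + 24109 = 24115$)
$n = - \frac{43}{34}$ ($n = - \frac{129}{102} = \left(-129\right) \frac{1}{102} = - \frac{43}{34} \approx -1.2647$)
$\sqrt{X + n} = \sqrt{24115 - \frac{43}{34}} = \sqrt{\frac{819867}{34}} = \frac{\sqrt{27875478}}{34}$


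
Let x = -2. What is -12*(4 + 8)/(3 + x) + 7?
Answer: -137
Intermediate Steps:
-12*(4 + 8)/(3 + x) + 7 = -12*(4 + 8)/(3 - 2) + 7 = -144/1 + 7 = -144 + 7 = -137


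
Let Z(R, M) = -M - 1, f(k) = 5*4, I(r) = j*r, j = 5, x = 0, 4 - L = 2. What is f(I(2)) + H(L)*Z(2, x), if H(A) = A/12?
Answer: 119/6 ≈ 19.833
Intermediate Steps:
L = 2 (L = 4 - 1*2 = 4 - 2 = 2)
H(A) = A/12 (H(A) = A*(1/12) = A/12)
I(r) = 5*r
f(k) = 20
Z(R, M) = -1 - M
f(I(2)) + H(L)*Z(2, x) = 20 + ((1/12)*2)*(-1 - 1*0) = 20 + (-1 + 0)/6 = 20 + (⅙)*(-1) = 20 - ⅙ = 119/6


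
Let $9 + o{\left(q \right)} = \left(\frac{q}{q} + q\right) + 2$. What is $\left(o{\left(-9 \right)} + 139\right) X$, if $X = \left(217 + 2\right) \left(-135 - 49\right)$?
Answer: $-4996704$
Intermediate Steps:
$o{\left(q \right)} = -6 + q$ ($o{\left(q \right)} = -9 + \left(\left(\frac{q}{q} + q\right) + 2\right) = -9 + \left(\left(1 + q\right) + 2\right) = -9 + \left(3 + q\right) = -6 + q$)
$X = -40296$ ($X = 219 \left(-184\right) = -40296$)
$\left(o{\left(-9 \right)} + 139\right) X = \left(\left(-6 - 9\right) + 139\right) \left(-40296\right) = \left(-15 + 139\right) \left(-40296\right) = 124 \left(-40296\right) = -4996704$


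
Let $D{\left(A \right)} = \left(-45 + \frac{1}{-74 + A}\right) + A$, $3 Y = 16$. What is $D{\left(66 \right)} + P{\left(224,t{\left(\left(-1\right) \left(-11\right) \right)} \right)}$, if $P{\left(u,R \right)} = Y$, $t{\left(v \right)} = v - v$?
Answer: $\frac{629}{24} \approx 26.208$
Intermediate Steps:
$t{\left(v \right)} = 0$
$Y = \frac{16}{3}$ ($Y = \frac{1}{3} \cdot 16 = \frac{16}{3} \approx 5.3333$)
$P{\left(u,R \right)} = \frac{16}{3}$
$D{\left(A \right)} = -45 + A + \frac{1}{-74 + A}$
$D{\left(66 \right)} + P{\left(224,t{\left(\left(-1\right) \left(-11\right) \right)} \right)} = \frac{3331 + 66^{2} - 7854}{-74 + 66} + \frac{16}{3} = \frac{3331 + 4356 - 7854}{-8} + \frac{16}{3} = \left(- \frac{1}{8}\right) \left(-167\right) + \frac{16}{3} = \frac{167}{8} + \frac{16}{3} = \frac{629}{24}$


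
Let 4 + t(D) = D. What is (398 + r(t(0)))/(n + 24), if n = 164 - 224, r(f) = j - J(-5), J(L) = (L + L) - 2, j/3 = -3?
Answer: -401/36 ≈ -11.139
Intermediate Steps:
j = -9 (j = 3*(-3) = -9)
J(L) = -2 + 2*L (J(L) = 2*L - 2 = -2 + 2*L)
t(D) = -4 + D
r(f) = 3 (r(f) = -9 - (-2 + 2*(-5)) = -9 - (-2 - 10) = -9 - 1*(-12) = -9 + 12 = 3)
n = -60
(398 + r(t(0)))/(n + 24) = (398 + 3)/(-60 + 24) = 401/(-36) = 401*(-1/36) = -401/36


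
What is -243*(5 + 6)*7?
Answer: -18711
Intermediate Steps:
-243*(5 + 6)*7 = -2673*7 = -243*77 = -18711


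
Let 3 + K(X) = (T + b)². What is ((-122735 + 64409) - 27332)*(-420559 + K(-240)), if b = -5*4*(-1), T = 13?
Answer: 35931218234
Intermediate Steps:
b = 20 (b = -20*(-1) = 20)
K(X) = 1086 (K(X) = -3 + (13 + 20)² = -3 + 33² = -3 + 1089 = 1086)
((-122735 + 64409) - 27332)*(-420559 + K(-240)) = ((-122735 + 64409) - 27332)*(-420559 + 1086) = (-58326 - 27332)*(-419473) = -85658*(-419473) = 35931218234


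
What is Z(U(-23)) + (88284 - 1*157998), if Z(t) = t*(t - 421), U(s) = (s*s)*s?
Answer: 153088482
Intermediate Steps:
U(s) = s**3 (U(s) = s**2*s = s**3)
Z(t) = t*(-421 + t)
Z(U(-23)) + (88284 - 1*157998) = (-23)**3*(-421 + (-23)**3) + (88284 - 1*157998) = -12167*(-421 - 12167) + (88284 - 157998) = -12167*(-12588) - 69714 = 153158196 - 69714 = 153088482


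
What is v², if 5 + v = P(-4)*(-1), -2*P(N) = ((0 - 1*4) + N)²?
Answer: 729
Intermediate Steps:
P(N) = -(-4 + N)²/2 (P(N) = -((0 - 1*4) + N)²/2 = -((0 - 4) + N)²/2 = -(-4 + N)²/2)
v = 27 (v = -5 - (-4 - 4)²/2*(-1) = -5 - ½*(-8)²*(-1) = -5 - ½*64*(-1) = -5 - 32*(-1) = -5 + 32 = 27)
v² = 27² = 729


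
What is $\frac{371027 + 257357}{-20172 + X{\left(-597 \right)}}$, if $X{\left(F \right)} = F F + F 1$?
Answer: $\frac{78548}{41955} \approx 1.8722$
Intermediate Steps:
$X{\left(F \right)} = F + F^{2}$ ($X{\left(F \right)} = F^{2} + F = F + F^{2}$)
$\frac{371027 + 257357}{-20172 + X{\left(-597 \right)}} = \frac{371027 + 257357}{-20172 - 597 \left(1 - 597\right)} = \frac{628384}{-20172 - -355812} = \frac{628384}{-20172 + 355812} = \frac{628384}{335640} = 628384 \cdot \frac{1}{335640} = \frac{78548}{41955}$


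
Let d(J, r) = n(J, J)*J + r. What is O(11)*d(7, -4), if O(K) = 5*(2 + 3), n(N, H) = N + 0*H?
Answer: 1125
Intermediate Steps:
n(N, H) = N (n(N, H) = N + 0 = N)
d(J, r) = r + J² (d(J, r) = J*J + r = J² + r = r + J²)
O(K) = 25 (O(K) = 5*5 = 25)
O(11)*d(7, -4) = 25*(-4 + 7²) = 25*(-4 + 49) = 25*45 = 1125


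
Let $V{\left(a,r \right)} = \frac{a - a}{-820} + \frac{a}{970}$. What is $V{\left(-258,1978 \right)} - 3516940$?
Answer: $- \frac{1705716029}{485} \approx -3.5169 \cdot 10^{6}$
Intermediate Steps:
$V{\left(a,r \right)} = \frac{a}{970}$ ($V{\left(a,r \right)} = 0 \left(- \frac{1}{820}\right) + a \frac{1}{970} = 0 + \frac{a}{970} = \frac{a}{970}$)
$V{\left(-258,1978 \right)} - 3516940 = \frac{1}{970} \left(-258\right) - 3516940 = - \frac{129}{485} - 3516940 = - \frac{1705716029}{485}$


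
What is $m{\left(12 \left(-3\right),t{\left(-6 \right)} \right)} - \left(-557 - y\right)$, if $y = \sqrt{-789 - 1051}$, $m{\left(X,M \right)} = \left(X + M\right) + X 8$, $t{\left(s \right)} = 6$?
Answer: $239 + 4 i \sqrt{115} \approx 239.0 + 42.895 i$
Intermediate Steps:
$m{\left(X,M \right)} = M + 9 X$ ($m{\left(X,M \right)} = \left(M + X\right) + 8 X = M + 9 X$)
$y = 4 i \sqrt{115}$ ($y = \sqrt{-1840} = 4 i \sqrt{115} \approx 42.895 i$)
$m{\left(12 \left(-3\right),t{\left(-6 \right)} \right)} - \left(-557 - y\right) = \left(6 + 9 \cdot 12 \left(-3\right)\right) - \left(-557 - 4 i \sqrt{115}\right) = \left(6 + 9 \left(-36\right)\right) - \left(-557 - 4 i \sqrt{115}\right) = \left(6 - 324\right) + \left(557 + 4 i \sqrt{115}\right) = -318 + \left(557 + 4 i \sqrt{115}\right) = 239 + 4 i \sqrt{115}$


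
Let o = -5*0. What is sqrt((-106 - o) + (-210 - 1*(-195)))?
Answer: 11*I ≈ 11.0*I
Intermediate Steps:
o = 0
sqrt((-106 - o) + (-210 - 1*(-195))) = sqrt((-106 - 1*0) + (-210 - 1*(-195))) = sqrt((-106 + 0) + (-210 + 195)) = sqrt(-106 - 15) = sqrt(-121) = 11*I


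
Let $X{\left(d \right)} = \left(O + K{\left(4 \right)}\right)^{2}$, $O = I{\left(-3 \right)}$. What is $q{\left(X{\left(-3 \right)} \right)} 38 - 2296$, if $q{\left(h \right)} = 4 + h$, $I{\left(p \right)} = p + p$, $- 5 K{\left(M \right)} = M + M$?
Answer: $\frac{1272}{25} \approx 50.88$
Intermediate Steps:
$K{\left(M \right)} = - \frac{2 M}{5}$ ($K{\left(M \right)} = - \frac{M + M}{5} = - \frac{2 M}{5}$)
$I{\left(p \right)} = 2 p$
$O = -6$ ($O = 2 \left(-3\right) = -6$)
$X{\left(d \right)} = \frac{1444}{25}$ ($X{\left(d \right)} = \left(-6 - \frac{8}{5}\right)^{2} = \left(- \frac{38}{5}\right)^{2} = \frac{1444}{25}$)
$q{\left(X{\left(-3 \right)} \right)} 38 - 2296 = \left(4 + \frac{1444}{25}\right) 38 - 2296 = \frac{1544}{25} \cdot 38 - 2296 = \frac{58672}{25} - 2296 = \frac{1272}{25}$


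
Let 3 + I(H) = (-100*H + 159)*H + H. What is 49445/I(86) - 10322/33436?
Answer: -351745941/933434098 ≈ -0.37683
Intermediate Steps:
I(H) = -3 + H + H*(159 - 100*H) (I(H) = -3 + ((-100*H + 159)*H + H) = -3 + ((159 - 100*H)*H + H) = -3 + (H*(159 - 100*H) + H) = -3 + (H + H*(159 - 100*H)) = -3 + H + H*(159 - 100*H))
49445/I(86) - 10322/33436 = 49445/(-3 - 100*86² + 160*86) - 10322/33436 = 49445/(-3 - 100*7396 + 13760) - 10322*1/33436 = 49445/(-3 - 739600 + 13760) - 397/1286 = 49445/(-725843) - 397/1286 = 49445*(-1/725843) - 397/1286 = -49445/725843 - 397/1286 = -351745941/933434098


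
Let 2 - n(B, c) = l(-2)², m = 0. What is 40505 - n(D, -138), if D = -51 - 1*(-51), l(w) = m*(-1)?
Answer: 40503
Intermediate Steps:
l(w) = 0 (l(w) = 0*(-1) = 0)
D = 0 (D = -51 + 51 = 0)
n(B, c) = 2 (n(B, c) = 2 - 1*0² = 2 - 1*0 = 2 + 0 = 2)
40505 - n(D, -138) = 40505 - 1*2 = 40505 - 2 = 40503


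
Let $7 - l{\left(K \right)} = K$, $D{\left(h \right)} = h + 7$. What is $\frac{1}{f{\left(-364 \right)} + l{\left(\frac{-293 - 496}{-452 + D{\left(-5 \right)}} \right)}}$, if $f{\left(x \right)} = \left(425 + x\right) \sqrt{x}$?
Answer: $\frac{118050}{30475609369} - \frac{2745000 i \sqrt{91}}{30475609369} \approx 3.8736 \cdot 10^{-6} - 0.00085923 i$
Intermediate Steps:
$D{\left(h \right)} = 7 + h$
$f{\left(x \right)} = \sqrt{x} \left(425 + x\right)$
$l{\left(K \right)} = 7 - K$
$\frac{1}{f{\left(-364 \right)} + l{\left(\frac{-293 - 496}{-452 + D{\left(-5 \right)}} \right)}} = \frac{1}{\sqrt{-364} \left(425 - 364\right) + \left(7 - \frac{-293 - 496}{-452 + \left(7 - 5\right)}\right)} = \frac{1}{2 i \sqrt{91} \cdot 61 + \left(7 - - \frac{789}{-452 + 2}\right)} = \frac{1}{122 i \sqrt{91} + \left(7 - - \frac{789}{-450}\right)} = \frac{1}{122 i \sqrt{91} + \left(7 - \left(-789\right) \left(- \frac{1}{450}\right)\right)} = \frac{1}{122 i \sqrt{91} + \left(7 - \frac{263}{150}\right)} = \frac{1}{122 i \sqrt{91} + \frac{787}{150}} = \frac{1}{\frac{787}{150} + 122 i \sqrt{91}}$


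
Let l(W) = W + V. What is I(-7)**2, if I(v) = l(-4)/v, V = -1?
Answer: 25/49 ≈ 0.51020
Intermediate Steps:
l(W) = -1 + W (l(W) = W - 1 = -1 + W)
I(v) = -5/v (I(v) = (-1 - 4)/v = -5/v)
I(-7)**2 = (-5/(-7))**2 = (-5*(-1/7))**2 = (5/7)**2 = 25/49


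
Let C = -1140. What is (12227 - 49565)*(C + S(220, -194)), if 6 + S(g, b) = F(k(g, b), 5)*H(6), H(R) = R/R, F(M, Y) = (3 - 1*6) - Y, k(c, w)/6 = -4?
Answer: 43088052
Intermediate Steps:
k(c, w) = -24 (k(c, w) = 6*(-4) = -24)
F(M, Y) = -3 - Y (F(M, Y) = (3 - 6) - Y = -3 - Y)
H(R) = 1
S(g, b) = -14 (S(g, b) = -6 + (-3 - 1*5)*1 = -6 + (-3 - 5)*1 = -6 - 8*1 = -6 - 8 = -14)
(12227 - 49565)*(C + S(220, -194)) = (12227 - 49565)*(-1140 - 14) = -37338*(-1154) = 43088052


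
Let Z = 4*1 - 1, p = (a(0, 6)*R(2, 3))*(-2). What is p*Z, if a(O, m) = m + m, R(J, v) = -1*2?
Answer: 144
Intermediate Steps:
R(J, v) = -2
a(O, m) = 2*m
p = 48 (p = ((2*6)*(-2))*(-2) = (12*(-2))*(-2) = -24*(-2) = 48)
Z = 3 (Z = 4 - 1 = 3)
p*Z = 48*3 = 144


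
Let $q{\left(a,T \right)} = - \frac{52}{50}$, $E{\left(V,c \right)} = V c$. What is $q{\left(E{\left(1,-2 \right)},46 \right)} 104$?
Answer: $- \frac{2704}{25} \approx -108.16$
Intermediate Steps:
$q{\left(a,T \right)} = - \frac{26}{25}$ ($q{\left(a,T \right)} = \left(-52\right) \frac{1}{50} = - \frac{26}{25}$)
$q{\left(E{\left(1,-2 \right)},46 \right)} 104 = \left(- \frac{26}{25}\right) 104 = - \frac{2704}{25}$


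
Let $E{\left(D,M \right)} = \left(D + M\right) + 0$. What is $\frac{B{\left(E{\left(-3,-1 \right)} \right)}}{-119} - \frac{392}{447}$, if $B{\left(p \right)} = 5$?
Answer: $- \frac{48883}{53193} \approx -0.91897$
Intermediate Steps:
$E{\left(D,M \right)} = D + M$
$\frac{B{\left(E{\left(-3,-1 \right)} \right)}}{-119} - \frac{392}{447} = \frac{5}{-119} - \frac{392}{447} = 5 \left(- \frac{1}{119}\right) - \frac{392}{447} = - \frac{5}{119} - \frac{392}{447} = - \frac{48883}{53193}$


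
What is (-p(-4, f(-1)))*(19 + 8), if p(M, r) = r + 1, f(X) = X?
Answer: 0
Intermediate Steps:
p(M, r) = 1 + r
(-p(-4, f(-1)))*(19 + 8) = (-(1 - 1))*(19 + 8) = -1*0*27 = 0*27 = 0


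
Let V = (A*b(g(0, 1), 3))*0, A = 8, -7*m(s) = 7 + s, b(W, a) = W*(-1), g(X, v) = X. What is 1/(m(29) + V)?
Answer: -7/36 ≈ -0.19444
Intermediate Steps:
b(W, a) = -W
m(s) = -1 - s/7 (m(s) = -(7 + s)/7 = -1 - s/7)
V = 0 (V = (8*(-1*0))*0 = (8*0)*0 = 0*0 = 0)
1/(m(29) + V) = 1/((-1 - 1/7*29) + 0) = 1/((-1 - 29/7) + 0) = 1/(-36/7 + 0) = 1/(-36/7) = -7/36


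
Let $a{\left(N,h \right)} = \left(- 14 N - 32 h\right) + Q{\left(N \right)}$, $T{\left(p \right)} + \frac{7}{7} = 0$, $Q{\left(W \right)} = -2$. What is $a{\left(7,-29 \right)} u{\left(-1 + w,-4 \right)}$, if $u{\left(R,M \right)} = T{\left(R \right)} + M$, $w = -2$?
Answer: $-4140$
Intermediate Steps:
$T{\left(p \right)} = -1$ ($T{\left(p \right)} = -1 + 0 = -1$)
$a{\left(N,h \right)} = -2 - 32 h - 14 N$ ($a{\left(N,h \right)} = \left(- 14 N - 32 h\right) - 2 = \left(- 32 h - 14 N\right) - 2 = -2 - 32 h - 14 N$)
$u{\left(R,M \right)} = -1 + M$
$a{\left(7,-29 \right)} u{\left(-1 + w,-4 \right)} = \left(-2 - -928 - 98\right) \left(-1 - 4\right) = \left(-2 + 928 - 98\right) \left(-5\right) = 828 \left(-5\right) = -4140$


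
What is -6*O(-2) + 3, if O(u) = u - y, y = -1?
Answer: 9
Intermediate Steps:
O(u) = 1 + u (O(u) = u - 1*(-1) = u + 1 = 1 + u)
-6*O(-2) + 3 = -6*(1 - 2) + 3 = -6*(-1) + 3 = 6 + 3 = 9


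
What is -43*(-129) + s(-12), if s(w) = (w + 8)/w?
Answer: 16642/3 ≈ 5547.3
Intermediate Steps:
s(w) = (8 + w)/w
-43*(-129) + s(-12) = -43*(-129) + (8 - 12)/(-12) = 5547 - 1/12*(-4) = 5547 + 1/3 = 16642/3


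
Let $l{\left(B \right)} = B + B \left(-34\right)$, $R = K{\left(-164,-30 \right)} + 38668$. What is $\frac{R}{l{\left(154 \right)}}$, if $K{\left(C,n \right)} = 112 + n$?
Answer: $- \frac{19375}{2541} \approx -7.625$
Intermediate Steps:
$R = 38750$ ($R = \left(112 - 30\right) + 38668 = 82 + 38668 = 38750$)
$l{\left(B \right)} = - 33 B$ ($l{\left(B \right)} = B - 34 B = - 33 B$)
$\frac{R}{l{\left(154 \right)}} = \frac{38750}{\left(-33\right) 154} = \frac{38750}{-5082} = 38750 \left(- \frac{1}{5082}\right) = - \frac{19375}{2541}$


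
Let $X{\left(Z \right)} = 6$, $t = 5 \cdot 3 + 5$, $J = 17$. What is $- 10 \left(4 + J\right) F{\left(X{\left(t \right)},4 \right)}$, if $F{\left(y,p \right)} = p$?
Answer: $-840$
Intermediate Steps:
$t = 20$ ($t = 15 + 5 = 20$)
$- 10 \left(4 + J\right) F{\left(X{\left(t \right)},4 \right)} = - 10 \left(4 + 17\right) 4 = \left(-10\right) 21 \cdot 4 = \left(-210\right) 4 = -840$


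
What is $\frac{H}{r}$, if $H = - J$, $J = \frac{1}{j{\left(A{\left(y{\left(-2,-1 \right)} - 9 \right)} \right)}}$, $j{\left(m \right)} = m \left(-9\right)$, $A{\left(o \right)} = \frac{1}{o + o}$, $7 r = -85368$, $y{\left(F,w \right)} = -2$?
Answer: $\frac{77}{384156} \approx 0.00020044$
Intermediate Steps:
$r = - \frac{85368}{7}$ ($r = \frac{1}{7} \left(-85368\right) = - \frac{85368}{7} \approx -12195.0$)
$A{\left(o \right)} = \frac{1}{2 o}$
$j{\left(m \right)} = - 9 m$
$J = \frac{22}{9}$ ($J = \frac{1}{\left(-9\right) \frac{1}{2 \left(-2 - 9\right)}} = \frac{1}{\left(-9\right) \frac{1}{2 \left(-11\right)}} = \frac{1}{\left(-9\right) \frac{1}{2} \left(- \frac{1}{11}\right)} = \frac{1}{\left(-9\right) \left(- \frac{1}{22}\right)} = \frac{1}{\frac{9}{22}} = \frac{22}{9} \approx 2.4444$)
$H = - \frac{22}{9}$ ($H = \left(-1\right) \frac{22}{9} = - \frac{22}{9} \approx -2.4444$)
$\frac{H}{r} = - \frac{22}{9 \left(- \frac{85368}{7}\right)} = \left(- \frac{22}{9}\right) \left(- \frac{7}{85368}\right) = \frac{77}{384156}$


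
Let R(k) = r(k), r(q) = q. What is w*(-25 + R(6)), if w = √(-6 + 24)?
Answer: -57*√2 ≈ -80.610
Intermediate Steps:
R(k) = k
w = 3*√2 (w = √18 = 3*√2 ≈ 4.2426)
w*(-25 + R(6)) = (3*√2)*(-25 + 6) = (3*√2)*(-19) = -57*√2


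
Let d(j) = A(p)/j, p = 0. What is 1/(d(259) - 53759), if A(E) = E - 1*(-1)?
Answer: -259/13923580 ≈ -1.8602e-5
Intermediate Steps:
A(E) = 1 + E (A(E) = E + 1 = 1 + E)
d(j) = 1/j (d(j) = (1 + 0)/j = 1/j)
1/(d(259) - 53759) = 1/(1/259 - 53759) = 1/(-13923580/259) = -259/13923580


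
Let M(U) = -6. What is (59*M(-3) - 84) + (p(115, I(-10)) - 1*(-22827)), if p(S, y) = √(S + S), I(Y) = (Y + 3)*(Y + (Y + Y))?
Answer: 22389 + √230 ≈ 22404.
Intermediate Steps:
I(Y) = 3*Y*(3 + Y) (I(Y) = (3 + Y)*(Y + 2*Y) = (3 + Y)*(3*Y) = 3*Y*(3 + Y))
p(S, y) = √2*√S (p(S, y) = √(2*S) = √2*√S)
(59*M(-3) - 84) + (p(115, I(-10)) - 1*(-22827)) = (59*(-6) - 84) + (√2*√115 - 1*(-22827)) = (-354 - 84) + (√230 + 22827) = -438 + (22827 + √230) = 22389 + √230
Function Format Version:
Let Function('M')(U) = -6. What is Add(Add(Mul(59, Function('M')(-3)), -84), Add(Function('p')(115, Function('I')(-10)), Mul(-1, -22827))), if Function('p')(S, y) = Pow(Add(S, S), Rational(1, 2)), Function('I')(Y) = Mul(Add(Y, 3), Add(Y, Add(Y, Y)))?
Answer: Add(22389, Pow(230, Rational(1, 2))) ≈ 22404.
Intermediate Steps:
Function('I')(Y) = Mul(3, Y, Add(3, Y)) (Function('I')(Y) = Mul(Add(3, Y), Add(Y, Mul(2, Y))) = Mul(Add(3, Y), Mul(3, Y)) = Mul(3, Y, Add(3, Y)))
Function('p')(S, y) = Mul(Pow(2, Rational(1, 2)), Pow(S, Rational(1, 2))) (Function('p')(S, y) = Pow(Mul(2, S), Rational(1, 2)) = Mul(Pow(2, Rational(1, 2)), Pow(S, Rational(1, 2))))
Add(Add(Mul(59, Function('M')(-3)), -84), Add(Function('p')(115, Function('I')(-10)), Mul(-1, -22827))) = Add(Add(Mul(59, -6), -84), Add(Mul(Pow(2, Rational(1, 2)), Pow(115, Rational(1, 2))), Mul(-1, -22827))) = Add(Add(-354, -84), Add(Pow(230, Rational(1, 2)), 22827)) = Add(-438, Add(22827, Pow(230, Rational(1, 2)))) = Add(22389, Pow(230, Rational(1, 2)))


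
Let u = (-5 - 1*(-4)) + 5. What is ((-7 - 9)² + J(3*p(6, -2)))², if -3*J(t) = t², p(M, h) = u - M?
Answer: 59536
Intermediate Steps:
u = 4 (u = (-5 + 4) + 5 = -1 + 5 = 4)
p(M, h) = 4 - M
J(t) = -t²/3
((-7 - 9)² + J(3*p(6, -2)))² = ((-7 - 9)² - 9*(4 - 1*6)²/3)² = ((-16)² - 9*(4 - 6)²/3)² = (256 - (3*(-2))²/3)² = (256 - ⅓*(-6)²)² = (256 - ⅓*36)² = (256 - 12)² = 244² = 59536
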